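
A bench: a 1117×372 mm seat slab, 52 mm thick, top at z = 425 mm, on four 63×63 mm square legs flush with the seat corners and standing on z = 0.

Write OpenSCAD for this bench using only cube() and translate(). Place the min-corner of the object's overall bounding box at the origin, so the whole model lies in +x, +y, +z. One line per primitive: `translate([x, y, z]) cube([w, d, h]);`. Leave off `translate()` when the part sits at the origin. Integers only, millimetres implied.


translate([0, 0, 373]) cube([1117, 372, 52]);
cube([63, 63, 373]);
translate([0, 309, 0]) cube([63, 63, 373]);
translate([1054, 0, 0]) cube([63, 63, 373]);
translate([1054, 309, 0]) cube([63, 63, 373]);


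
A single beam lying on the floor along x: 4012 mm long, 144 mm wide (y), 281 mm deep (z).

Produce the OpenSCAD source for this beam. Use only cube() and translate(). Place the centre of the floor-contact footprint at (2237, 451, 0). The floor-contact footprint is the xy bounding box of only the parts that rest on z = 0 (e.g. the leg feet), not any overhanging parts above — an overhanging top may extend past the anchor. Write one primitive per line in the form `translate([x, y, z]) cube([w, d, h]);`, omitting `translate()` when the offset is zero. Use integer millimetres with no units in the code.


translate([231, 379, 0]) cube([4012, 144, 281]);


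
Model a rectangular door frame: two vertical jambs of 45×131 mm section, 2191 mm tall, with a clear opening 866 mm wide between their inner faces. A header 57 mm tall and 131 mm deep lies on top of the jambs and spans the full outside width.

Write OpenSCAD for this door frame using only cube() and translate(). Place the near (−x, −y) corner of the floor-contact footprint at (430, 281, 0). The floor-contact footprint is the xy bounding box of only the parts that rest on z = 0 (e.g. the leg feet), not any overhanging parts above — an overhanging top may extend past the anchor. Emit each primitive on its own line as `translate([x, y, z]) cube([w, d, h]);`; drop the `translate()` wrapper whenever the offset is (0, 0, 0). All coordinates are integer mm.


translate([430, 281, 0]) cube([45, 131, 2191]);
translate([1341, 281, 0]) cube([45, 131, 2191]);
translate([430, 281, 2191]) cube([956, 131, 57]);


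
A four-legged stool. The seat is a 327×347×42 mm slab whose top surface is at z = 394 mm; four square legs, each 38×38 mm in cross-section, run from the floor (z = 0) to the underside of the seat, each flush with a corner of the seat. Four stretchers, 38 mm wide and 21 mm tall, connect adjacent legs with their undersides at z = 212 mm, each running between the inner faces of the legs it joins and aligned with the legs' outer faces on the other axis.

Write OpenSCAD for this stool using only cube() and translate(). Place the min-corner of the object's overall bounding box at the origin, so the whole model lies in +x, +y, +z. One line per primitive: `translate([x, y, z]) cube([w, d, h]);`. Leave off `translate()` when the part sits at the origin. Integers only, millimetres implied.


translate([0, 0, 352]) cube([327, 347, 42]);
cube([38, 38, 352]);
translate([289, 0, 0]) cube([38, 38, 352]);
translate([0, 309, 0]) cube([38, 38, 352]);
translate([289, 309, 0]) cube([38, 38, 352]);
translate([38, 0, 212]) cube([251, 38, 21]);
translate([38, 309, 212]) cube([251, 38, 21]);
translate([0, 38, 212]) cube([38, 271, 21]);
translate([289, 38, 212]) cube([38, 271, 21]);


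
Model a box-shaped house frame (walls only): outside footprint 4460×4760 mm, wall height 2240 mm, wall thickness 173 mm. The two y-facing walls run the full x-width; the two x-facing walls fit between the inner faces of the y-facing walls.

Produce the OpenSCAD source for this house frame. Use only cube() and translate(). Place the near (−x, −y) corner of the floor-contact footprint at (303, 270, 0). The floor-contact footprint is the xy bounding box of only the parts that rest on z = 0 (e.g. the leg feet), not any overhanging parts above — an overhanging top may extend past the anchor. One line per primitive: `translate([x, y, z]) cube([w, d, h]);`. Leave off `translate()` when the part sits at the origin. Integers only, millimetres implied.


translate([303, 270, 0]) cube([4460, 173, 2240]);
translate([303, 4857, 0]) cube([4460, 173, 2240]);
translate([303, 443, 0]) cube([173, 4414, 2240]);
translate([4590, 443, 0]) cube([173, 4414, 2240]);


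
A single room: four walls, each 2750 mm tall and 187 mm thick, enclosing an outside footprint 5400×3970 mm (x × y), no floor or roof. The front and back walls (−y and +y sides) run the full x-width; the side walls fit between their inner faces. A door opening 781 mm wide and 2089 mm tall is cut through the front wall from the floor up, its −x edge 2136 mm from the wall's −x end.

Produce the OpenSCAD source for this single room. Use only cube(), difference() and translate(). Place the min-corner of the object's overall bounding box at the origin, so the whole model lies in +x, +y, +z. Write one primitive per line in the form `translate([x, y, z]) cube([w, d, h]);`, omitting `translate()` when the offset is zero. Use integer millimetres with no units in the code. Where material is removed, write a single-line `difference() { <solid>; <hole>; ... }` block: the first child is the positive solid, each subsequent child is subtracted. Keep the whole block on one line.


difference() { cube([5400, 187, 2750]); translate([2136, 0, 0]) cube([781, 187, 2089]); }
translate([0, 3783, 0]) cube([5400, 187, 2750]);
translate([0, 187, 0]) cube([187, 3596, 2750]);
translate([5213, 187, 0]) cube([187, 3596, 2750]);


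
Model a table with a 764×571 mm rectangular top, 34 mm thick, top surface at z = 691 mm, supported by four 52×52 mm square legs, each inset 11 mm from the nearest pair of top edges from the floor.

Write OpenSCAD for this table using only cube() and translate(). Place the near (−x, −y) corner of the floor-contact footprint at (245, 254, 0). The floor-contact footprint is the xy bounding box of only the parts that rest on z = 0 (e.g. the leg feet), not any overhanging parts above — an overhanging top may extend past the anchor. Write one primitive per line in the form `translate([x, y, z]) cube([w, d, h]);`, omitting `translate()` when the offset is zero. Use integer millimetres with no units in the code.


// leg_h = 691 - 34 = 657
translate([234, 243, 657]) cube([764, 571, 34]);
translate([245, 254, 0]) cube([52, 52, 657]);
translate([935, 254, 0]) cube([52, 52, 657]);
translate([245, 751, 0]) cube([52, 52, 657]);
translate([935, 751, 0]) cube([52, 52, 657]);


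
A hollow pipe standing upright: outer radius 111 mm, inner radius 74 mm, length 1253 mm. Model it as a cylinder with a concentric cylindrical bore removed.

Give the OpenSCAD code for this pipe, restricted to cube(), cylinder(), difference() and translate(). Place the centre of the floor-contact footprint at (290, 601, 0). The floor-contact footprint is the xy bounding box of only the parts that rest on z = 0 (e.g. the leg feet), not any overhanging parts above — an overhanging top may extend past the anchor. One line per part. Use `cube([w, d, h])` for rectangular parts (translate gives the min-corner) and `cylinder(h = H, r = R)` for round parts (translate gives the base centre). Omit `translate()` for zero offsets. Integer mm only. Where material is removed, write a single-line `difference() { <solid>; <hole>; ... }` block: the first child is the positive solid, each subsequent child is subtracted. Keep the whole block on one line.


difference() { translate([290, 601, 0]) cylinder(h = 1253, r = 111); translate([290, 601, 0]) cylinder(h = 1253, r = 74); }


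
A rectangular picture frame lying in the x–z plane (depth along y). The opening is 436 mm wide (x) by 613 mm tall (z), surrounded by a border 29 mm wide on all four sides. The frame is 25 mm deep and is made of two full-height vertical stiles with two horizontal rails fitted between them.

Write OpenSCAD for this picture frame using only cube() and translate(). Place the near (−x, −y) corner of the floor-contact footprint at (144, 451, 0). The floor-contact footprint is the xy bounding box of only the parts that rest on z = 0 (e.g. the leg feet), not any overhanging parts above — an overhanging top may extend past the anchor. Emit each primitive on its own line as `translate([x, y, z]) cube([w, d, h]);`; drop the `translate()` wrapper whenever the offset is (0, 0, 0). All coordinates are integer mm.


translate([144, 451, 0]) cube([29, 25, 671]);
translate([609, 451, 0]) cube([29, 25, 671]);
translate([173, 451, 0]) cube([436, 25, 29]);
translate([173, 451, 642]) cube([436, 25, 29]);


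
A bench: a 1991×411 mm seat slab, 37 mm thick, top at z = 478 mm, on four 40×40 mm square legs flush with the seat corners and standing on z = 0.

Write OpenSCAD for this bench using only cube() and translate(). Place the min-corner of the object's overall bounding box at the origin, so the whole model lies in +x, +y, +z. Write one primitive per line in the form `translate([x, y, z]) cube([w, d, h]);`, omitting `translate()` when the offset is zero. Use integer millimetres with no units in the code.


// leg_h = 478 − 37 = 441
translate([0, 0, 441]) cube([1991, 411, 37]);
cube([40, 40, 441]);
translate([0, 371, 0]) cube([40, 40, 441]);
translate([1951, 0, 0]) cube([40, 40, 441]);
translate([1951, 371, 0]) cube([40, 40, 441]);


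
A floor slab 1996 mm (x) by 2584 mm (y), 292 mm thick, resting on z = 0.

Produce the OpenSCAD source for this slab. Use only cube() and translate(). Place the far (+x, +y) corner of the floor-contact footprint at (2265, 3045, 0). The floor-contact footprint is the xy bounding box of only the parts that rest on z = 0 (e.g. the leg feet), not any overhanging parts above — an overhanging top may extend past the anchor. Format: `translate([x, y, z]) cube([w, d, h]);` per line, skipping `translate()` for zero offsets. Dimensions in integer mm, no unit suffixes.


translate([269, 461, 0]) cube([1996, 2584, 292]);


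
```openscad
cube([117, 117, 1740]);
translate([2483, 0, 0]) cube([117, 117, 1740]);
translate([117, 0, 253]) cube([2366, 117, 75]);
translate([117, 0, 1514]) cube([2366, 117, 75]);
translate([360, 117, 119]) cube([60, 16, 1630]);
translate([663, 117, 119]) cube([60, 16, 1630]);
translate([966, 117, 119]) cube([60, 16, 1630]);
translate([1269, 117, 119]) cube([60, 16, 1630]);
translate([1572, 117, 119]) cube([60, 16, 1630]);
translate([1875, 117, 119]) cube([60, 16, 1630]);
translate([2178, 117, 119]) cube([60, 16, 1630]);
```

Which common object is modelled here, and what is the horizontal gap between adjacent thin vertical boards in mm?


A fence section. The picket gap is 243 mm.

Two posts, two rails, 7 pickets — a fence section. Span 2366 mm holds 7 pickets of 60 mm with 8 equal gaps: ⌊(2366 − 7·60) / 8⌋ = 243 mm.


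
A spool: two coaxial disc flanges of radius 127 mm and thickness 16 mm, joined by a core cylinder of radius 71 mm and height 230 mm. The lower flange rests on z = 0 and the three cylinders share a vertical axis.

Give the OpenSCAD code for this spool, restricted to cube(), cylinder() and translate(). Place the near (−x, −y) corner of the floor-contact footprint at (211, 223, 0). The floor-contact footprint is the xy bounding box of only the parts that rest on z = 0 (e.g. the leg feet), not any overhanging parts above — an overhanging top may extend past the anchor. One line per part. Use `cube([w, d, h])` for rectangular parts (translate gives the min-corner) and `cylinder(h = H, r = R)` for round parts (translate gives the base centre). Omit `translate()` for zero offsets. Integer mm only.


translate([338, 350, 0]) cylinder(h = 16, r = 127);
translate([338, 350, 16]) cylinder(h = 230, r = 71);
translate([338, 350, 246]) cylinder(h = 16, r = 127);


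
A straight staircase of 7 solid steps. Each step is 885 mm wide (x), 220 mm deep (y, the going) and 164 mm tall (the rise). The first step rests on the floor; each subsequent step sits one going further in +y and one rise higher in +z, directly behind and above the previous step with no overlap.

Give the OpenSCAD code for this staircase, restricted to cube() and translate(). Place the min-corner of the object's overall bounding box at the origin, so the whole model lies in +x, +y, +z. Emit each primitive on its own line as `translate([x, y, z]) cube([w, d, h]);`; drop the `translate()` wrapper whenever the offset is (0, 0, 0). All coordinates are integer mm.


cube([885, 220, 164]);
translate([0, 220, 164]) cube([885, 220, 164]);
translate([0, 440, 328]) cube([885, 220, 164]);
translate([0, 660, 492]) cube([885, 220, 164]);
translate([0, 880, 656]) cube([885, 220, 164]);
translate([0, 1100, 820]) cube([885, 220, 164]);
translate([0, 1320, 984]) cube([885, 220, 164]);


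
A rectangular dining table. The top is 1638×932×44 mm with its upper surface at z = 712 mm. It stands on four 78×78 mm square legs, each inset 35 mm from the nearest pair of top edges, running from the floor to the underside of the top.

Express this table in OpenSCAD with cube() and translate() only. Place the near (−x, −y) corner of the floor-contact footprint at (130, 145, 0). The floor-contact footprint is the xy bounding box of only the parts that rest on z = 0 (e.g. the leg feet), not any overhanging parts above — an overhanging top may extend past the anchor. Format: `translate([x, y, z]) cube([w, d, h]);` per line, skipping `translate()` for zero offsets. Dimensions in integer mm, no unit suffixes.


translate([95, 110, 668]) cube([1638, 932, 44]);
translate([130, 145, 0]) cube([78, 78, 668]);
translate([1620, 145, 0]) cube([78, 78, 668]);
translate([130, 929, 0]) cube([78, 78, 668]);
translate([1620, 929, 0]) cube([78, 78, 668]);


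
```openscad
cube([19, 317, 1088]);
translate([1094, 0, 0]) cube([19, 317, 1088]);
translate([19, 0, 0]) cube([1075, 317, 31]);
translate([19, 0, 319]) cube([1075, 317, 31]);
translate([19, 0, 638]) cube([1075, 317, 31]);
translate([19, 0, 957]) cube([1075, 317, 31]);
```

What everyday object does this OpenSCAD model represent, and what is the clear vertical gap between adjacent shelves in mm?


A bookshelf. The clear shelf gap is 288 mm.

Two tall side panels with 4 horizontal boards between them — a bookshelf. The first two shelf undersides are at z = 0 and z = 319; with shelf thickness 31, the clear gap is 319 − 0 − 31 = 288 mm.


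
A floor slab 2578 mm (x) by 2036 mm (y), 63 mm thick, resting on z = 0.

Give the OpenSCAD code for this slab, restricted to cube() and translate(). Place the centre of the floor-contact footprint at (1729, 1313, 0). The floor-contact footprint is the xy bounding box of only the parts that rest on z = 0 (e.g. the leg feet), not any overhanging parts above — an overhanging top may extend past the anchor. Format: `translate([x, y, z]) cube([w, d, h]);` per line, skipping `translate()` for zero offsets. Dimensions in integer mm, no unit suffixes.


translate([440, 295, 0]) cube([2578, 2036, 63]);


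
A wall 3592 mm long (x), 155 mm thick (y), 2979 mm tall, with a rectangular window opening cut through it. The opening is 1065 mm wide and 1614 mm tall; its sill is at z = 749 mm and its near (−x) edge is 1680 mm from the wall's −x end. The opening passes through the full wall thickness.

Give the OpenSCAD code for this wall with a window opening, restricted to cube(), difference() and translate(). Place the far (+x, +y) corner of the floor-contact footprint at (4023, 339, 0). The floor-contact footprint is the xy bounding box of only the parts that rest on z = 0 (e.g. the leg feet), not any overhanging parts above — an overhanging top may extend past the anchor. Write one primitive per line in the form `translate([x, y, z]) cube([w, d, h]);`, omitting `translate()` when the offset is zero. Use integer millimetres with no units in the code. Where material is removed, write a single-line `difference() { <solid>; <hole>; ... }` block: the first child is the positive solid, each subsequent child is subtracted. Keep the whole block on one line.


difference() { translate([431, 184, 0]) cube([3592, 155, 2979]); translate([2111, 184, 749]) cube([1065, 155, 1614]); }


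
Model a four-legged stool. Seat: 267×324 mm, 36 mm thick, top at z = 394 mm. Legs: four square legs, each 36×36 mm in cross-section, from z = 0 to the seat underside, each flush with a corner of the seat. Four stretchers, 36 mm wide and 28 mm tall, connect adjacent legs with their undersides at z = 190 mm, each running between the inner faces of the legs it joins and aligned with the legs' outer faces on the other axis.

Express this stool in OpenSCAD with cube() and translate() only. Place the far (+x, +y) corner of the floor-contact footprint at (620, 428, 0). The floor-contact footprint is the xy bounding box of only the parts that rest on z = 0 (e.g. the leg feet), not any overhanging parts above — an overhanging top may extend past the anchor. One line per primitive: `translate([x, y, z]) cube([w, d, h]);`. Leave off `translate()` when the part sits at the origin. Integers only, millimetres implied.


translate([353, 104, 358]) cube([267, 324, 36]);
translate([353, 104, 0]) cube([36, 36, 358]);
translate([584, 104, 0]) cube([36, 36, 358]);
translate([353, 392, 0]) cube([36, 36, 358]);
translate([584, 392, 0]) cube([36, 36, 358]);
translate([389, 104, 190]) cube([195, 36, 28]);
translate([389, 392, 190]) cube([195, 36, 28]);
translate([353, 140, 190]) cube([36, 252, 28]);
translate([584, 140, 190]) cube([36, 252, 28]);


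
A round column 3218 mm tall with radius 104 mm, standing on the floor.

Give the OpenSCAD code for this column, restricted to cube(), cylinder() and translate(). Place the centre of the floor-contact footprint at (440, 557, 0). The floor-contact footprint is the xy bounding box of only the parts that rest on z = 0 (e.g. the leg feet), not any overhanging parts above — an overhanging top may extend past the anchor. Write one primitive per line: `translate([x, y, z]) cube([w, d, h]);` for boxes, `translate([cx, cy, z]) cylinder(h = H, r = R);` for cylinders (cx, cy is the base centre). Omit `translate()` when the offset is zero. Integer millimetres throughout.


translate([440, 557, 0]) cylinder(h = 3218, r = 104);


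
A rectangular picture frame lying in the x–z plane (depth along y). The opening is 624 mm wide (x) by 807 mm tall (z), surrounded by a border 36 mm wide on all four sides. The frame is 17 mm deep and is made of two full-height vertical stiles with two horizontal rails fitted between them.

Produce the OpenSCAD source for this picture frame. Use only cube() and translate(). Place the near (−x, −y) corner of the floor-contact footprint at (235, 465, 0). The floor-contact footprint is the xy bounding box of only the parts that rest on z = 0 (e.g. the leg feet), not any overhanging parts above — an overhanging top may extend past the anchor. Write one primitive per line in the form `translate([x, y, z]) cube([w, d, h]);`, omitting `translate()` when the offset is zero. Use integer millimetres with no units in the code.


translate([235, 465, 0]) cube([36, 17, 879]);
translate([895, 465, 0]) cube([36, 17, 879]);
translate([271, 465, 0]) cube([624, 17, 36]);
translate([271, 465, 843]) cube([624, 17, 36]);


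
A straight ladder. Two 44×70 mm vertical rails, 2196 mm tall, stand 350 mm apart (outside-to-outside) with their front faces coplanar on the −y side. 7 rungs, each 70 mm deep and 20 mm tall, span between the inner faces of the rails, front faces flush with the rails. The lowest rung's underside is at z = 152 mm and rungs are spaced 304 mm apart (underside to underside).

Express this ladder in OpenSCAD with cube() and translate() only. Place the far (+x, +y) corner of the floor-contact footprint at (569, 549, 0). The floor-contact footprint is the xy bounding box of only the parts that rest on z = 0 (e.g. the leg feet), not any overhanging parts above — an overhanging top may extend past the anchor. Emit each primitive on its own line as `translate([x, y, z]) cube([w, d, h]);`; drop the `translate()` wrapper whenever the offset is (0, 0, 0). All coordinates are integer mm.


// rung span = 350 - 2*44 = 262
// rung[k] z = 152 + k*304
translate([219, 479, 0]) cube([44, 70, 2196]);
translate([525, 479, 0]) cube([44, 70, 2196]);
translate([263, 479, 152]) cube([262, 70, 20]);
translate([263, 479, 456]) cube([262, 70, 20]);
translate([263, 479, 760]) cube([262, 70, 20]);
translate([263, 479, 1064]) cube([262, 70, 20]);
translate([263, 479, 1368]) cube([262, 70, 20]);
translate([263, 479, 1672]) cube([262, 70, 20]);
translate([263, 479, 1976]) cube([262, 70, 20]);


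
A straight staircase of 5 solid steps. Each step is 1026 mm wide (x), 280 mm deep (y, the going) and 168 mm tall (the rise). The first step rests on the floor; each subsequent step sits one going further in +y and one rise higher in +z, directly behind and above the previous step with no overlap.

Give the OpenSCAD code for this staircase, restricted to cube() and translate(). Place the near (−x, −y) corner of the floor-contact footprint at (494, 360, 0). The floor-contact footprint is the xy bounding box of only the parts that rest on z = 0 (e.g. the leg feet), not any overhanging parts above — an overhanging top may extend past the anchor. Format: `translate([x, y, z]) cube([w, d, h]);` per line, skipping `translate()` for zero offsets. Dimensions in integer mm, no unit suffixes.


translate([494, 360, 0]) cube([1026, 280, 168]);
translate([494, 640, 168]) cube([1026, 280, 168]);
translate([494, 920, 336]) cube([1026, 280, 168]);
translate([494, 1200, 504]) cube([1026, 280, 168]);
translate([494, 1480, 672]) cube([1026, 280, 168]);


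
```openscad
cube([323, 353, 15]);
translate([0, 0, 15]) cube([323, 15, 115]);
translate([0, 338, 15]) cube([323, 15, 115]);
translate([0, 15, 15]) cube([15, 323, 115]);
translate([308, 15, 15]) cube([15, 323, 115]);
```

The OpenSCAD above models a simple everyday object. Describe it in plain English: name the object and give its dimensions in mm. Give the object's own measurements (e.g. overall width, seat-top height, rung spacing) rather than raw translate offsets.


An open-topped rectangular box: outside dimensions 323×353×130 mm, with a uniform wall and base thickness of 15 mm. The base is a full 323×353 slab on the floor; four walls sit on top of the base. The front and back walls (the −y and +y sides) span the full width; the two side walls fit between them.


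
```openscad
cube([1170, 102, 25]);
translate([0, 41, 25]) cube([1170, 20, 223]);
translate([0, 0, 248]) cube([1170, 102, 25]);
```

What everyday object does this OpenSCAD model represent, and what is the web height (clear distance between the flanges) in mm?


An I-beam. The web height is 223 mm.

Two wide flanges with a thin centred web — an I-beam. Overall 273 mm minus two 25 mm flanges gives a web of 273 − 2·25 = 223 mm.


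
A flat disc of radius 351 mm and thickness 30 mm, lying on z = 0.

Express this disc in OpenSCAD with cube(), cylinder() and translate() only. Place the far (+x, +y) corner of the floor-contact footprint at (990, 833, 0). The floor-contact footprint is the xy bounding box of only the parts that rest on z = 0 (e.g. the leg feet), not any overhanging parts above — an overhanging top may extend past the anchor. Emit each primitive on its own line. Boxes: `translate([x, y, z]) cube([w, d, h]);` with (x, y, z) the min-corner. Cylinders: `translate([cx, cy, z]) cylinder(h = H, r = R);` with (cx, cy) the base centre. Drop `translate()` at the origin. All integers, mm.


translate([639, 482, 0]) cylinder(h = 30, r = 351);


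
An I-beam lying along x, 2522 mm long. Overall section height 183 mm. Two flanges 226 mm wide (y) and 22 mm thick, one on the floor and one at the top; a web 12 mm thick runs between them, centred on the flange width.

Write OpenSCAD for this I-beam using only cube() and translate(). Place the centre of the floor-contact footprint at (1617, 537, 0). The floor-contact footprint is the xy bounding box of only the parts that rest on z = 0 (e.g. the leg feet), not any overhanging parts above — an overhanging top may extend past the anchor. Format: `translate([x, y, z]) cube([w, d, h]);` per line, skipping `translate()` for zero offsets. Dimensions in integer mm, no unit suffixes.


translate([356, 424, 0]) cube([2522, 226, 22]);
translate([356, 531, 22]) cube([2522, 12, 139]);
translate([356, 424, 161]) cube([2522, 226, 22]);


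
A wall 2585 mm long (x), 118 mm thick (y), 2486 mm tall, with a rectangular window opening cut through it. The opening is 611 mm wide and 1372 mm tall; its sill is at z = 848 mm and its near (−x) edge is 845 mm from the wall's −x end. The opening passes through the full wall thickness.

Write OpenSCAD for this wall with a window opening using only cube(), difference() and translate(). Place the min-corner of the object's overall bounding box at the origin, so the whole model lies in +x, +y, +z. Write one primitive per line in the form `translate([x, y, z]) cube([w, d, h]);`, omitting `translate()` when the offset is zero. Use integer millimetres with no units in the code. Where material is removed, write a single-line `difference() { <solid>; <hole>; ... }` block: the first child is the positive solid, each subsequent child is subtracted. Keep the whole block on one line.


difference() { cube([2585, 118, 2486]); translate([845, 0, 848]) cube([611, 118, 1372]); }


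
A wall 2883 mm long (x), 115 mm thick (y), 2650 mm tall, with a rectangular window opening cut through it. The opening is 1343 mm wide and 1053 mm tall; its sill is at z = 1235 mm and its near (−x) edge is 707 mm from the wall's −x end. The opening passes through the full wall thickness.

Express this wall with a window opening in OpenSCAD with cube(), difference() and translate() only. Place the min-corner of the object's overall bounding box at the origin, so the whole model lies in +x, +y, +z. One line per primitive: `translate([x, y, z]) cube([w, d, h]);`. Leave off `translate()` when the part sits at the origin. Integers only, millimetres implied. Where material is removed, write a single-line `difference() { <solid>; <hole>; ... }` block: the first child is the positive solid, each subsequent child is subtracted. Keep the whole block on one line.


difference() { cube([2883, 115, 2650]); translate([707, 0, 1235]) cube([1343, 115, 1053]); }


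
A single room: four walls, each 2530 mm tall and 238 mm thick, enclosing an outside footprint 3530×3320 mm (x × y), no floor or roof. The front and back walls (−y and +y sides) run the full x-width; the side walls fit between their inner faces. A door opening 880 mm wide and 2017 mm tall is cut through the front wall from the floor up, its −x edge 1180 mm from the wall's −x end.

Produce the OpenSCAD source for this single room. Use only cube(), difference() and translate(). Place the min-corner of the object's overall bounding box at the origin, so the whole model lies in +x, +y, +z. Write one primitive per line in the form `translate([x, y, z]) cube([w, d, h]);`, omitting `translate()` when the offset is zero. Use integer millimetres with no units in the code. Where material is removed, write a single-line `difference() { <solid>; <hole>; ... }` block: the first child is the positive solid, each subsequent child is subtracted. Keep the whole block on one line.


difference() { cube([3530, 238, 2530]); translate([1180, 0, 0]) cube([880, 238, 2017]); }
translate([0, 3082, 0]) cube([3530, 238, 2530]);
translate([0, 238, 0]) cube([238, 2844, 2530]);
translate([3292, 238, 0]) cube([238, 2844, 2530]);


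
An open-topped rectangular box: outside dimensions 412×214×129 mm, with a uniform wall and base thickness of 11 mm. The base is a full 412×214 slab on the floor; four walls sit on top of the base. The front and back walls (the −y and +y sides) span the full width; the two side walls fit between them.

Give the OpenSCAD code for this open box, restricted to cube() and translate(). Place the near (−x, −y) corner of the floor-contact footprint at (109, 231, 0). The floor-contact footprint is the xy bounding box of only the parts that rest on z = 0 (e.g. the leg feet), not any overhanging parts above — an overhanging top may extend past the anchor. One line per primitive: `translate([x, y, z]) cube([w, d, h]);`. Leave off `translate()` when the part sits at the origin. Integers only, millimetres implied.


translate([109, 231, 0]) cube([412, 214, 11]);
translate([109, 231, 11]) cube([412, 11, 118]);
translate([109, 434, 11]) cube([412, 11, 118]);
translate([109, 242, 11]) cube([11, 192, 118]);
translate([510, 242, 11]) cube([11, 192, 118]);


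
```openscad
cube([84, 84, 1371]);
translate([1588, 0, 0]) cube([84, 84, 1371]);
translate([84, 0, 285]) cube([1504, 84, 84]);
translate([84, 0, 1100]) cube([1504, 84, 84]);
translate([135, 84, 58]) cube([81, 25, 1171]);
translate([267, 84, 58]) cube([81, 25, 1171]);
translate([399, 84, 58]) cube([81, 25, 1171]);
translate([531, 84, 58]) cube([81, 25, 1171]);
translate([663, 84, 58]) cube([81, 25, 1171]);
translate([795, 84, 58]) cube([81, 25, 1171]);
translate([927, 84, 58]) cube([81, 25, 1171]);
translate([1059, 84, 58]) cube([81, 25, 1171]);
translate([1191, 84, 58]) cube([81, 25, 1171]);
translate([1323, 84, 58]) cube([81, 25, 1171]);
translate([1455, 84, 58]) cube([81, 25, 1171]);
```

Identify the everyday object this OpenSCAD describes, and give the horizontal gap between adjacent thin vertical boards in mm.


A fence section. The picket gap is 51 mm.

Two posts, two rails, 11 pickets — a fence section. Span 1504 mm holds 11 pickets of 81 mm with 12 equal gaps: ⌊(1504 − 11·81) / 12⌋ = 51 mm.


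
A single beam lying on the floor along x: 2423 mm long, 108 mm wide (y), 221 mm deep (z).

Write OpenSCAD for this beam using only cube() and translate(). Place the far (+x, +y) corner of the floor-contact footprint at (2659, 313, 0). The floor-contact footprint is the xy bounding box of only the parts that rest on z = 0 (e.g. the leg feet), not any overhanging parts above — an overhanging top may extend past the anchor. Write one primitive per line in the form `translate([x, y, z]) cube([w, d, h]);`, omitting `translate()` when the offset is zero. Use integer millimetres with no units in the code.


translate([236, 205, 0]) cube([2423, 108, 221]);


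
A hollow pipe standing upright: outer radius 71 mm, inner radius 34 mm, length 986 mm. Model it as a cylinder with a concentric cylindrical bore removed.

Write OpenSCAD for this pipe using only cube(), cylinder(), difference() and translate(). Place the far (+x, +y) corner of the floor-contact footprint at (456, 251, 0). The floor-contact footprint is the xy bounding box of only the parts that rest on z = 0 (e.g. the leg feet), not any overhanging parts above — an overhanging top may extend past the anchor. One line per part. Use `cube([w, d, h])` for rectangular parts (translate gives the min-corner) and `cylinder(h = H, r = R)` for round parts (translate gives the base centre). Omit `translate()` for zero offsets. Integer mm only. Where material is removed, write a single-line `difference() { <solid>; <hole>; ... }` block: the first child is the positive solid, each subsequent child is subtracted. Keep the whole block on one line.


difference() { translate([385, 180, 0]) cylinder(h = 986, r = 71); translate([385, 180, 0]) cylinder(h = 986, r = 34); }


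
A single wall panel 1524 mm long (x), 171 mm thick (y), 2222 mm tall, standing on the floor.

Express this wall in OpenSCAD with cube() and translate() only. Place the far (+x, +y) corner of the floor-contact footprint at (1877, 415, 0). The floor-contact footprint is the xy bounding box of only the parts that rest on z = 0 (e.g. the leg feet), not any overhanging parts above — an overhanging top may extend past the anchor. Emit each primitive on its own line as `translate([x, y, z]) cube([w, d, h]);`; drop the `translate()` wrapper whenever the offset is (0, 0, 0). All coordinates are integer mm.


translate([353, 244, 0]) cube([1524, 171, 2222]);


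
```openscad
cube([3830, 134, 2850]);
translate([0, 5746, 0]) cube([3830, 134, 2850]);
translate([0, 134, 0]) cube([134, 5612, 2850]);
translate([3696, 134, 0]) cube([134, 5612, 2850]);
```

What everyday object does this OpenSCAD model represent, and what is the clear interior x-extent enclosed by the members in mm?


A house (or room) frame. The interior width is 3562 mm.

Four 2850 mm walls enclosing a rectangle with no floor or roof — a room or house frame. Outside width is 3830 mm and wall thickness is 134 mm, so the interior width is 3830 − 2 × 134 = 3562 mm.


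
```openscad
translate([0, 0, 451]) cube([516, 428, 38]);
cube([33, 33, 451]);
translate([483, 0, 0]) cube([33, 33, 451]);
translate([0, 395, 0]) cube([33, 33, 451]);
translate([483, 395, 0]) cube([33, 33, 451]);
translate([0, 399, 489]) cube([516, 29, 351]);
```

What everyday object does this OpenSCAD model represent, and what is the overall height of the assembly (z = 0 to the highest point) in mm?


A chair. The overall height is 840 mm.

A slab on four corner posts with a tall panel at the back — a chair. The seat slab sits at z = 451 with thickness 38, and the 351 mm backrest starts at the seat top, so the overall height is 451 + 38 + 351 = 840 mm.


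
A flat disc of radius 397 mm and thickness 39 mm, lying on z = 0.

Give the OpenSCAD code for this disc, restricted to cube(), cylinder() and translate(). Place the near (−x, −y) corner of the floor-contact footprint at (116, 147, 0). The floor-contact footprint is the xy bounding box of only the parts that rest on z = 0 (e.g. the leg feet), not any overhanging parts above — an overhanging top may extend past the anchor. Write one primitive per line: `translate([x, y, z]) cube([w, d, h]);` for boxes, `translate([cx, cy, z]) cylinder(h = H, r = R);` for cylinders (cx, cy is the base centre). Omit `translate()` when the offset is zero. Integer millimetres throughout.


translate([513, 544, 0]) cylinder(h = 39, r = 397);


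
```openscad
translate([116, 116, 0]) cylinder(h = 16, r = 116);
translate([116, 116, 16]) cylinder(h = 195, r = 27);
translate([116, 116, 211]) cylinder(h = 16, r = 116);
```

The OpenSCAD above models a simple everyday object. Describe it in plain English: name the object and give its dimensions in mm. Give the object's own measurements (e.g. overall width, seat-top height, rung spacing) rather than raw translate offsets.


A spool: two coaxial disc flanges of radius 116 mm and thickness 16 mm, joined by a core cylinder of radius 27 mm and height 195 mm. The lower flange rests on z = 0 and the three cylinders share a vertical axis.


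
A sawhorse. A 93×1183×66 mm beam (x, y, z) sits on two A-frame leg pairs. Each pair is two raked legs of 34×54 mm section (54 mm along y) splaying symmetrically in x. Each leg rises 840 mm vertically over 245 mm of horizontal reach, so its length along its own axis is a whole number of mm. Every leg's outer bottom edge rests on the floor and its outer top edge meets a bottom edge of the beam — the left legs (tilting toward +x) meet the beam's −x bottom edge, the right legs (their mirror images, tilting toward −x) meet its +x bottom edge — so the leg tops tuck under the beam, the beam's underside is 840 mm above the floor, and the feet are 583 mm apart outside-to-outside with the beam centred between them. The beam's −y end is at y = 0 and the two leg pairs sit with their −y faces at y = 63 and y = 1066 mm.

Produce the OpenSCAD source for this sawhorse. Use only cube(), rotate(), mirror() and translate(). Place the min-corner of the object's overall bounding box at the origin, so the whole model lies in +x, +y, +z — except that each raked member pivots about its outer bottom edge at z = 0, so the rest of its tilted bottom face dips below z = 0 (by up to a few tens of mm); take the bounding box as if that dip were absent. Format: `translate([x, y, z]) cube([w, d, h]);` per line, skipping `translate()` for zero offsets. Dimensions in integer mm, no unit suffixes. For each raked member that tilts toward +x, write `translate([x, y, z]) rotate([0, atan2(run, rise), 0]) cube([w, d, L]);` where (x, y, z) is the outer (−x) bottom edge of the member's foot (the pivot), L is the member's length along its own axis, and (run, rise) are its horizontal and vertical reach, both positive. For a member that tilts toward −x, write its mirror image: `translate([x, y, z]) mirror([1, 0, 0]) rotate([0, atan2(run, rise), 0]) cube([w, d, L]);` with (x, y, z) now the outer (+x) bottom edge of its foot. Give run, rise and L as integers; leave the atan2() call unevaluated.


translate([245, 0, 840]) cube([93, 1183, 66]);
translate([0, 63, 0]) rotate([0, atan2(245, 840), 0]) cube([34, 54, 875]);
translate([583, 63, 0]) mirror([1, 0, 0]) rotate([0, atan2(245, 840), 0]) cube([34, 54, 875]);
translate([0, 1066, 0]) rotate([0, atan2(245, 840), 0]) cube([34, 54, 875]);
translate([583, 1066, 0]) mirror([1, 0, 0]) rotate([0, atan2(245, 840), 0]) cube([34, 54, 875]);


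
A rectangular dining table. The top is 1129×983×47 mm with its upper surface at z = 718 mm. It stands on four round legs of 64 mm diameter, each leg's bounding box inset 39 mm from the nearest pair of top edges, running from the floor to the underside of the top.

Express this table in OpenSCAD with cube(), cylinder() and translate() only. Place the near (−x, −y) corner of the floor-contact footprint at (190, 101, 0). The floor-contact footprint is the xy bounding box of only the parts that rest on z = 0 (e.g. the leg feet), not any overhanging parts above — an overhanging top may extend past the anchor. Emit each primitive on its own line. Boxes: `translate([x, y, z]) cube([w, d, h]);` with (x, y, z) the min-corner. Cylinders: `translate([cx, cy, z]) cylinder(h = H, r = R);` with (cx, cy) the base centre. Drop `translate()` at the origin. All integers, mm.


// leg_h = 718 - 47 = 671
translate([151, 62, 671]) cube([1129, 983, 47]);
translate([222, 133, 0]) cylinder(h = 671, r = 32);
translate([1209, 133, 0]) cylinder(h = 671, r = 32);
translate([222, 974, 0]) cylinder(h = 671, r = 32);
translate([1209, 974, 0]) cylinder(h = 671, r = 32);


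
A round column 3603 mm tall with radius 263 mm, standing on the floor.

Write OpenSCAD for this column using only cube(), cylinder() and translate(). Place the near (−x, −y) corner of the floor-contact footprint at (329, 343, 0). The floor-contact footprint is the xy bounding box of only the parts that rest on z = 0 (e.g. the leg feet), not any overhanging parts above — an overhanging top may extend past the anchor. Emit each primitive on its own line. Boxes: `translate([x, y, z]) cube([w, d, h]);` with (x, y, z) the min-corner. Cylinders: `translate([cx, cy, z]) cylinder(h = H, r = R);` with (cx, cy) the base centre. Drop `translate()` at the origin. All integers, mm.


translate([592, 606, 0]) cylinder(h = 3603, r = 263);


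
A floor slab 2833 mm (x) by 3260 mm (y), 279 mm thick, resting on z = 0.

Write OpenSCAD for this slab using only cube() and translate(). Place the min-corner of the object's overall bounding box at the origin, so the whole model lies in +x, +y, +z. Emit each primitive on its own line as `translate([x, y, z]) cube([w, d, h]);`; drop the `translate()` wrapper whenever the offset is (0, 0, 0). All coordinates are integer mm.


cube([2833, 3260, 279]);


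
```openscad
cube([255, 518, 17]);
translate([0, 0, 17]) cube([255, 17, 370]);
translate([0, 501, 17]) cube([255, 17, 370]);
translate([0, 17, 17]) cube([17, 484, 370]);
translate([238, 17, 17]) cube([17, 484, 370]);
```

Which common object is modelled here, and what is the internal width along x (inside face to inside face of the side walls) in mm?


An open box. The internal width is 221 mm.

A 255×518 base slab with four walls standing on it — an open box. The base is 255 mm wide and the walls are 17 mm thick, so the internal width is 255 − 2 × 17 = 221 mm.


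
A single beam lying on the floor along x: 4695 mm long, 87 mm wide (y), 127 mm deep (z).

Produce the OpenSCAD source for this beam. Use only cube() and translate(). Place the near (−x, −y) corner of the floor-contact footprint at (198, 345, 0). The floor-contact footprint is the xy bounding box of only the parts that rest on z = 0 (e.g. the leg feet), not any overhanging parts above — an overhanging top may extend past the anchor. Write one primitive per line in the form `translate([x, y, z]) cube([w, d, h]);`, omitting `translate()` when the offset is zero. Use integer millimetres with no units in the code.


translate([198, 345, 0]) cube([4695, 87, 127]);
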